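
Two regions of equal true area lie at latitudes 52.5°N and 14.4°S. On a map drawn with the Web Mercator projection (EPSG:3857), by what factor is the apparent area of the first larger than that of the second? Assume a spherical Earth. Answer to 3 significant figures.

Mercator is conformal with k = sec φ, so areal scale = k² = sec²φ.
At 52.5°: sec²(52.5°) = 1/0.6088² = 2.698.
At 14.4°: sec²(14.4°) = 1/0.9686² = 1.066.
Ratio = 2.698/1.066 = cos²(14.4°)/cos²(52.5°) ≈ 2.53.

2.53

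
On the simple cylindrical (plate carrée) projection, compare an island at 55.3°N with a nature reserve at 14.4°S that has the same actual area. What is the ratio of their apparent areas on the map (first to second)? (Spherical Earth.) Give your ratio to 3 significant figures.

Plate carrée maps x = Rλ, y = Rφ. The meridian scale is h = 1 and the parallel scale is k = 1/cos φ = sec φ.
Areal scale at 55.3°: h·k = 1.000 × 1.757 = 1.757.
Areal scale at 14.4°: h·k = 1.000 × 1.032 = 1.032.
Ratio = 1.757/1.032 ≈ 1.70.

1.70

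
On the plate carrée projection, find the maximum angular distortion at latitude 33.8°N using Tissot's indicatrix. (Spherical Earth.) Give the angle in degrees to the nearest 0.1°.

For the equirectangular projection with φ₀ = 0 (plate carrée), h = 1 along meridians and k = sec φ along parallels.
At 33.8°: h = 1.000, k = 1.203; principal scales a = 1.203, b = 1.000.
sin(ω/2) = (a − b)/(a + b) = 0.2034/2.203 = 0.09231, so ω = 2 arcsin(0.09231) ≈ 10.6°.

10.6°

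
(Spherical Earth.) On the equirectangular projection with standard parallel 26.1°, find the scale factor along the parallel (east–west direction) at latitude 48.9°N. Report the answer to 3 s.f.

1.37

In the equirectangular projection with standard parallel φ₀ = 26.1° (x = Rλ cos φ₀, y = Rφ), meridians are true-scale (h = 1) and the parallel scale is k = cos φ₀ / cos φ.
k = cos 26.1° / cos 48.9° = 0.8980/0.6574 = 1.366.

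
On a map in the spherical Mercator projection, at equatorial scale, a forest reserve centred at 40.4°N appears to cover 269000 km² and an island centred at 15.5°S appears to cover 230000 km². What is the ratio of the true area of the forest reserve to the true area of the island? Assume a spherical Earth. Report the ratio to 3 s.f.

On Mercator the areal scale is sec²φ, so true area = apparent × cos²φ.
True area of forest reserve: 269000 × cos²(40.4°) = 269000 × 0.5799 = 156000 km².
True area of island: 230000 × cos²(15.5°) = 230000 × 0.9286 = 213600 km².
Ratio = 156000 / 213600 ≈ 0.730.

0.730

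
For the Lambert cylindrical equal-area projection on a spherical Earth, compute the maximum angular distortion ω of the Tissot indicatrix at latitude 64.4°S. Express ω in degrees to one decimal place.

86.5°

The Lambert cylindrical equal-area projection is the cylindrical equal-area projection with its standard parallel at the equator (φ₀ = 0). A cylindrical equal-area projection with standard parallel φ₀ has meridian scale h = cos φ / cos φ₀ and parallel scale k = cos φ₀ / cos φ (so areas are preserved, h·k = 1).
At 64.4°: h = 0.4321, k = 2.314; principal scales a = 2.314, b = 0.4321.
sin(ω/2) = (a − b)/(a + b) = 1.882/2.746 = 0.6853, so ω = 2 arcsin(0.6853) ≈ 86.5°.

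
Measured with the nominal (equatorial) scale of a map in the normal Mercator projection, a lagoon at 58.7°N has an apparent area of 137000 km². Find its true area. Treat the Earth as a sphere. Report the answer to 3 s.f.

37000 km²

For Mercator, h = k = sec φ (a conformal cylindrical projection has a single point scale, 1/cos φ).
Areal scale = k² = sec²φ = 1/cos²(58.7°) = 1/0.5195² = 3.705.
True area = apparent / (areal scale) = 137000 / 3.705 ≈ 37000 km².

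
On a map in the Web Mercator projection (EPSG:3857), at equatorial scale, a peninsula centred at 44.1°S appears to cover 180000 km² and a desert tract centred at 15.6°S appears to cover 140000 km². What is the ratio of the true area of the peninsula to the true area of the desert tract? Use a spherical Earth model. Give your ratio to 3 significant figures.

Since Mercator area scale is 1/cos²φ, the true area equals the apparent area multiplied by cos²φ.
True area of peninsula: 180000 × cos²(44.1°) = 180000 × 0.5157 = 92830 km².
True area of desert tract: 140000 × cos²(15.6°) = 140000 × 0.9277 = 129900 km².
Ratio = 92830 / 129900 ≈ 0.715.

0.715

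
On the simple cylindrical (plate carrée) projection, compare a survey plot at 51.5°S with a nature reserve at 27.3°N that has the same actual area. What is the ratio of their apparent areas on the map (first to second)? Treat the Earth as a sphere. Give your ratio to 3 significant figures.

1.43

For the equirectangular projection with φ₀ = 0 (plate carrée), h = 1 along meridians and k = sec φ along parallels.
Areal scale at 51.5°: h·k = 1.000 × 1.606 = 1.606.
Areal scale at 27.3°: h·k = 1.000 × 1.125 = 1.125.
Ratio = 1.606/1.125 ≈ 1.43.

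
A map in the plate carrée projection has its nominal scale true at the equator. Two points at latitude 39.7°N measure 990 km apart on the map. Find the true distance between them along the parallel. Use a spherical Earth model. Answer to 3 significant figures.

762 km

In the plate carrée (x = Rλ, y = Rφ), meridians are true-scale (h = 1) and parallels are stretched by k = sec φ.
Along the parallel at 39.7°, map distances are exaggerated by k = sec 39.7° = 1.300.
True distance = 990 / 1.300 = 990 × cos 39.7° ≈ 762 km.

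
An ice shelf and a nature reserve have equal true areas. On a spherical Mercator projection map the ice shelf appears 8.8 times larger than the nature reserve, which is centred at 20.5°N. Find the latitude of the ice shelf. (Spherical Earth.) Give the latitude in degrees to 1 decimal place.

For equal true areas on Mercator, apparent areas scale as sec²φ, so the ratio is cos²φ₂ / cos²φ₁.
cos²φ₂ / cos²φ₁ = 8.8  ⇒  cos φ₁ = cos 20.5° / √8.8 = 0.9367/2.966 = 0.3158.
φ₁ = arccos(0.3158) ≈ 71.6°.

71.6°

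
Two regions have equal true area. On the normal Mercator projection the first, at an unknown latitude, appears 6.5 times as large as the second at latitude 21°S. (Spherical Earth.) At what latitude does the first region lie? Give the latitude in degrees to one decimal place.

68.5°

On Mercator, (apparent₁)/(apparent₂) = sec²φ₁ / sec²φ₂ when true areas are equal.
cos²φ₂ / cos²φ₁ = 6.5  ⇒  cos φ₁ = cos 21° / √6.5 = 0.9336/2.550 = 0.3662.
φ₁ = arccos(0.3662) ≈ 68.5°.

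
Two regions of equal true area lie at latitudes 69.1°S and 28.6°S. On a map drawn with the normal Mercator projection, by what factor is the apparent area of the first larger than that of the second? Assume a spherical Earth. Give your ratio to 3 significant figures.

On Mercator, area is exaggerated by sec²φ = 1/cos²φ.
At 69.1°: sec²(69.1°) = 1/0.3567² = 7.858.
At 28.6°: sec²(28.6°) = 1/0.8780² = 1.297.
Ratio = 7.858/1.297 = cos²(28.6°)/cos²(69.1°) ≈ 6.06.

6.06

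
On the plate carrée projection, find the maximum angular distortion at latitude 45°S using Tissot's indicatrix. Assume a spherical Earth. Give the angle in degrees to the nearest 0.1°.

For the equirectangular projection with φ₀ = 0 (plate carrée), h = 1 along meridians and k = sec φ along parallels.
At 45°: h = 1.000, k = 1.414; principal scales a = 1.414, b = 1.000.
sin(ω/2) = (a − b)/(a + b) = 0.4142/2.414 = 0.1716, so ω = 2 arcsin(0.1716) ≈ 19.8°.

19.8°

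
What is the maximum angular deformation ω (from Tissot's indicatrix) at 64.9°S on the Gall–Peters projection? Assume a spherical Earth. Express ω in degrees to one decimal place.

56.2°

The Gall–Peters projection is cylindrical equal-area with φ₀ = 45°. A cylindrical equal-area projection with standard parallel φ₀ has meridian scale h = cos φ / cos φ₀ and parallel scale k = cos φ₀ / cos φ (so areas are preserved, h·k = 1).
At 64.9°: h = 0.5999, k = 1.667; principal scales a = 1.667, b = 0.5999.
sin(ω/2) = (a − b)/(a + b) = 1.067/2.267 = 0.4707, so ω = 2 arcsin(0.4707) ≈ 56.2°.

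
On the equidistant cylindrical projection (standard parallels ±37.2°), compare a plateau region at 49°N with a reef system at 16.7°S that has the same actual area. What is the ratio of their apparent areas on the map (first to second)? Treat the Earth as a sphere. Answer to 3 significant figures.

The equidistant cylindrical projection with φ₀ = 37.2° has h = 1 (meridians true) and k = cos φ₀ / cos φ along parallels.
Areal scale at 49°: h·k = 1.000 × 1.214 = 1.214.
Areal scale at 16.7°: h·k = 1.000 × 0.8316 = 0.8316.
Ratio = 1.214/0.8316 ≈ 1.46.

1.46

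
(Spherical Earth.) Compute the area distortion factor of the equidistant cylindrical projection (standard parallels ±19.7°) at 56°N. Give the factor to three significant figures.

1.68

With standard parallel φ₀ = 19.7°, the equirectangular projection gives x = Rλ cos φ₀, y = Rφ, so h = 1 and k = cos 19.7° / cos φ.
Areal scale = h·k = 1 × cos φ₀ / cos φ; at 56°, h = 1.000, k = 1.684, so h·k = 1.684.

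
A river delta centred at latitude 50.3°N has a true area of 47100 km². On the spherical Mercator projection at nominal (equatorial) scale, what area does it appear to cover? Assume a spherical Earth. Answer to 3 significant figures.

Mercator is conformal, so the point scale is isotropic: h = k = sec φ = 1/cos φ.
Areal scale = k² = sec²φ = 1/cos²(50.3°) = 1/0.6388² = 2.451.
Apparent area = 47100 × 2.451 ≈ 115000 km².

115000 km²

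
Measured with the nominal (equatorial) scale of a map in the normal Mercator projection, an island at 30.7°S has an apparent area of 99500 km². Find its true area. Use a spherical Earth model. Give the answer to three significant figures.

73600 km²

Mercator is conformal, so the point scale is isotropic: h = k = sec φ = 1/cos φ.
Areal scale = k² = sec²φ = 1/cos²(30.7°) = 1/0.8599² = 1.353.
True area = apparent / (areal scale) = 99500 / 1.353 ≈ 73600 km².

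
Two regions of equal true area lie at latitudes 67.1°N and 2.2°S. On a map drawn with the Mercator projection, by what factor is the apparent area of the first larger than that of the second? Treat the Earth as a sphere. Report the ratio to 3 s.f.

6.59

On Mercator, area is exaggerated by sec²φ = 1/cos²φ.
At 67.1°: sec²(67.1°) = 1/0.3891² = 6.604.
At 2.2°: sec²(2.2°) = 1/0.9993² = 1.001.
Ratio = 6.604/1.001 = cos²(2.2°)/cos²(67.1°) ≈ 6.59.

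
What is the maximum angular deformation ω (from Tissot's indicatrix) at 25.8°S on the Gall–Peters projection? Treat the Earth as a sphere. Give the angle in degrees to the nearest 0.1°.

27.4°

The Gall–Peters projection is cylindrical equal-area with φ₀ = 45°. Cylindrical equal-area (φ₀ = 45°): h = cos φ / cos 45° along meridians, k = cos 45° / cos φ along parallels; h·k = 1.
At 25.8°: h = 1.273, k = 0.7854; principal scales a = 1.273, b = 0.7854.
sin(ω/2) = (a − b)/(a + b) = 0.4878/2.059 = 0.2370, so ω = 2 arcsin(0.2370) ≈ 27.4°.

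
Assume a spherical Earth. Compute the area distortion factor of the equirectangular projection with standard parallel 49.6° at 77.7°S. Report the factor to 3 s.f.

In the equirectangular projection with standard parallel φ₀ = 49.6° (x = Rλ cos φ₀, y = Rφ), meridians are true-scale (h = 1) and the parallel scale is k = cos φ₀ / cos φ.
Areal scale = h·k = 1 × cos φ₀ / cos φ; at 77.7°, h = 1.000, k = 3.042, so h·k = 3.042.

3.04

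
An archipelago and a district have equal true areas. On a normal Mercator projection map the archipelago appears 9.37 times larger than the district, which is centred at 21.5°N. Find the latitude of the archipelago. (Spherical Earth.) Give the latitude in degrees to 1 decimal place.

72.3°

For equal true areas on Mercator, apparent areas scale as sec²φ, so the ratio is cos²φ₂ / cos²φ₁.
cos²φ₂ / cos²φ₁ = 9.37  ⇒  cos φ₁ = cos 21.5° / √9.37 = 0.9304/3.061 = 0.3040.
φ₁ = arccos(0.3040) ≈ 72.3°.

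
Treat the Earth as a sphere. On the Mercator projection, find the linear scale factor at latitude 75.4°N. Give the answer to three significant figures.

For Mercator, h = k = sec φ (a conformal cylindrical projection has a single point scale, 1/cos φ).
k = 1/cos 75.4° = 1/0.2521 = 3.967.

3.97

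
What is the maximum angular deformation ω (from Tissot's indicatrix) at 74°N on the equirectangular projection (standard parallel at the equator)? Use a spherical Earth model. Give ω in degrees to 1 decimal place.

69.2°

Plate carrée maps x = Rλ, y = Rφ. The meridian scale is h = 1 and the parallel scale is k = 1/cos φ = sec φ.
At 74°: h = 1.000, k = 3.628; principal scales a = 3.628, b = 1.000.
sin(ω/2) = (a − b)/(a + b) = 2.628/4.628 = 0.5678, so ω = 2 arcsin(0.5678) ≈ 69.2°.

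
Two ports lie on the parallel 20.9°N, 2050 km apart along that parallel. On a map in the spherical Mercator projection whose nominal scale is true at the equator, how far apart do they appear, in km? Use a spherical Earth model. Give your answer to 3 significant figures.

2190 km

The Mercator projection is conformal; its linear scale factor is the same in every direction and equals sec φ = 1/cos φ.
Along the parallel, k = sec 20.9° = 1/0.9342 = 1.070.
Map distance = 2050 × 1.070 ≈ 2190 km.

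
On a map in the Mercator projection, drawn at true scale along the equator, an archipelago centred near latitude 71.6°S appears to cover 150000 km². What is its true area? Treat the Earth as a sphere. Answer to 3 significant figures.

Mercator is conformal, so the point scale is isotropic: h = k = sec φ = 1/cos φ.
Areal scale = k² = sec²φ = 1/cos²(71.6°) = 1/0.3156² = 10.04.
True area = apparent / (areal scale) = 150000 / 10.04 ≈ 14900 km².

14900 km²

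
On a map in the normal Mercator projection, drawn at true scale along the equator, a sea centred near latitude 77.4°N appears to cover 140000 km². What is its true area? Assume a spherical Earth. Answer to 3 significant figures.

6660 km²

The Mercator projection is conformal; its linear scale factor is the same in every direction and equals sec φ = 1/cos φ.
Areal scale = k² = sec²φ = 1/cos²(77.4°) = 1/0.2181² = 21.01.
True area = apparent / (areal scale) = 140000 / 21.01 ≈ 6660 km².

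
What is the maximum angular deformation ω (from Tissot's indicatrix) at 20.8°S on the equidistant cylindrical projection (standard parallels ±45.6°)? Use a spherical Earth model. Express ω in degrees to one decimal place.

With standard parallel φ₀ = 45.6°, the equirectangular projection gives x = Rλ cos φ₀, y = Rφ, so h = 1 and k = cos 45.6° / cos φ.
At 20.8°: h = 1.000, k = 0.7484; principal scales a = 1.000, b = 0.7484.
sin(ω/2) = (a − b)/(a + b) = 0.2516/1.748 = 0.1439, so ω = 2 arcsin(0.1439) ≈ 16.5°.

16.5°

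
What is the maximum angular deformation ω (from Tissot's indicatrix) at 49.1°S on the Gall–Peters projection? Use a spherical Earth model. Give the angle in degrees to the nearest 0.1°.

Gall–Peters is a cylindrical equal-area projection with standard parallels at ±45°. Cylindrical equal-area (φ₀ = 45°): h = cos φ / cos 45° along meridians, k = cos 45° / cos φ along parallels; h·k = 1.
At 49.1°: h = 0.9259, k = 1.080; principal scales a = 1.080, b = 0.9259.
sin(ω/2) = (a − b)/(a + b) = 0.1540/2.006 = 0.07679, so ω = 2 arcsin(0.07679) ≈ 8.8°.

8.8°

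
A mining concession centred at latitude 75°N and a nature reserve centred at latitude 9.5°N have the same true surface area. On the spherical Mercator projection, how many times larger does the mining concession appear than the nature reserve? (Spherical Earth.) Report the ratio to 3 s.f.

Mercator areal scale is sec²φ.
At 75°: sec²(75°) = 1/0.2588² = 14.93.
At 9.5°: sec²(9.5°) = 1/0.9863² = 1.028.
Ratio = 14.93/1.028 = cos²(9.5°)/cos²(75°) ≈ 14.5.

14.5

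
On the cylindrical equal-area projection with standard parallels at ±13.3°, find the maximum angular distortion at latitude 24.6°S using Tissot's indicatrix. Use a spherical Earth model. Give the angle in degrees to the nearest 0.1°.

For cylindrical equal-area with standard parallel φ₀, h = cos φ / cos φ₀ and k = cos φ₀ / cos φ, so h·k = 1.
At 24.6°: h = 0.9343, k = 1.070; principal scales a = 1.070, b = 0.9343.
sin(ω/2) = (a − b)/(a + b) = 0.1360/2.005 = 0.06786, so ω = 2 arcsin(0.06786) ≈ 7.8°.

7.8°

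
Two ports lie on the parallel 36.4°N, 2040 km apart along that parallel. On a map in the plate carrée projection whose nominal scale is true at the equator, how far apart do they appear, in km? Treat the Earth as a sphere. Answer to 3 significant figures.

2530 km

Plate carrée maps x = Rλ, y = Rφ. The meridian scale is h = 1 and the parallel scale is k = 1/cos φ = sec φ.
Along the parallel, k = sec 36.4° = 1/0.8049 = 1.242.
Map distance = 2040 × 1.242 ≈ 2530 km.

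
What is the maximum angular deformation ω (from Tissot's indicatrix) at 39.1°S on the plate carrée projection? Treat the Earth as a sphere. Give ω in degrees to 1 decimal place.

14.5°

In the plate carrée (x = Rλ, y = Rφ), meridians are true-scale (h = 1) and parallels are stretched by k = sec φ.
At 39.1°: h = 1.000, k = 1.289; principal scales a = 1.289, b = 1.000.
sin(ω/2) = (a − b)/(a + b) = 0.2886/2.289 = 0.1261, so ω = 2 arcsin(0.1261) ≈ 14.5°.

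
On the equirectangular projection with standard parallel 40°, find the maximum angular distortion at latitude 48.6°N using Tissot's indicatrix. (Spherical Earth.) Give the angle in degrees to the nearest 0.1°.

In the equirectangular projection with standard parallel φ₀ = 40° (x = Rλ cos φ₀, y = Rφ), meridians are true-scale (h = 1) and the parallel scale is k = cos φ₀ / cos φ.
At 48.6°: h = 1.000, k = 1.158; principal scales a = 1.158, b = 1.000.
sin(ω/2) = (a − b)/(a + b) = 0.1584/2.158 = 0.07338, so ω = 2 arcsin(0.07338) ≈ 8.4°.

8.4°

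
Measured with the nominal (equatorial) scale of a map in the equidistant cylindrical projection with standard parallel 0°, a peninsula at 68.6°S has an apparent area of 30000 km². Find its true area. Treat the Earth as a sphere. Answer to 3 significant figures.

In the plate carrée (x = Rλ, y = Rφ), meridians are true-scale (h = 1) and parallels are stretched by k = sec φ.
Areal scale = h·k = 1 × sec φ; at 68.6°, h = 1.000, k = 2.741, so h·k = 2.741.
True area = apparent / (areal scale) = 30000 / 2.741 ≈ 10900 km².

10900 km²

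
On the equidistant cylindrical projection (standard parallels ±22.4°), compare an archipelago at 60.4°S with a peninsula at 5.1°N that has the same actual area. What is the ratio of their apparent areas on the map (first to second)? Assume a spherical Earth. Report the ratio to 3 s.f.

2.02

In the equirectangular projection with standard parallel φ₀ = 22.4° (x = Rλ cos φ₀, y = Rφ), meridians are true-scale (h = 1) and the parallel scale is k = cos φ₀ / cos φ.
Areal scale at 60.4°: h·k = 1.000 × 1.872 = 1.872.
Areal scale at 5.1°: h·k = 1.000 × 0.9282 = 0.9282.
Ratio = 1.872/0.9282 ≈ 2.02.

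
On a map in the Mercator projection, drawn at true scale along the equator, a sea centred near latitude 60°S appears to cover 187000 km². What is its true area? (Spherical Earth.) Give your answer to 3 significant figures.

The Mercator projection is conformal; its linear scale factor is the same in every direction and equals sec φ = 1/cos φ.
Areal scale = k² = sec²φ = 1/cos²(60°) = 1/0.5000² = 4.000.
True area = apparent / (areal scale) = 187000 / 4.000 ≈ 46800 km².

46800 km²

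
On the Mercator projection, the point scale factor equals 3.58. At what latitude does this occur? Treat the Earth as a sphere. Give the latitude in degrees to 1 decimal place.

Mercator scale is k = sec φ = 1/cos φ.
1/cos φ = 3.58  ⇒  cos φ = 0.2793  ⇒  φ = arccos(0.2793) ≈ 73.8°.

73.8°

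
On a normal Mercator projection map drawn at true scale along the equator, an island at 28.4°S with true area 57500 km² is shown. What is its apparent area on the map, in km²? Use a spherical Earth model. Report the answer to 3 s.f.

74300 km²

For Mercator, h = k = sec φ (a conformal cylindrical projection has a single point scale, 1/cos φ).
Areal scale = k² = sec²φ = 1/cos²(28.4°) = 1/0.8796² = 1.292.
Apparent area = 57500 × 1.292 ≈ 74300 km².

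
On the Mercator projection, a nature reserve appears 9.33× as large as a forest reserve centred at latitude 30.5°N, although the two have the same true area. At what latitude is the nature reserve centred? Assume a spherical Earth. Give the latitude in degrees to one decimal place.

73.6°

For equal true areas on Mercator, apparent areas scale as sec²φ, so the ratio is cos²φ₂ / cos²φ₁.
cos²φ₂ / cos²φ₁ = 9.33  ⇒  cos φ₁ = cos 30.5° / √9.33 = 0.8616/3.055 = 0.2821.
φ₁ = arccos(0.2821) ≈ 73.6°.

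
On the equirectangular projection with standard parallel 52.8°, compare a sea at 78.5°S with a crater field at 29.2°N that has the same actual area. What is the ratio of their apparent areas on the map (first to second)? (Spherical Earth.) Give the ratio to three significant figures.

In the equirectangular projection with standard parallel φ₀ = 52.8° (x = Rλ cos φ₀, y = Rφ), meridians are true-scale (h = 1) and the parallel scale is k = cos φ₀ / cos φ.
Areal scale at 78.5°: h·k = 1.000 × 3.033 = 3.033.
Areal scale at 29.2°: h·k = 1.000 × 0.6926 = 0.6926.
Ratio = 3.033/0.6926 ≈ 4.38.

4.38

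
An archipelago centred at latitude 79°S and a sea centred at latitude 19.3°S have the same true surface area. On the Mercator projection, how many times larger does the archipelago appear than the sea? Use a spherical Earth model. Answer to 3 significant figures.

Mercator is conformal with k = sec φ, so areal scale = k² = sec²φ.
At 79°: sec²(79°) = 1/0.1908² = 27.47.
At 19.3°: sec²(19.3°) = 1/0.9438² = 1.123.
Ratio = 27.47/1.123 = cos²(19.3°)/cos²(79°) ≈ 24.5.

24.5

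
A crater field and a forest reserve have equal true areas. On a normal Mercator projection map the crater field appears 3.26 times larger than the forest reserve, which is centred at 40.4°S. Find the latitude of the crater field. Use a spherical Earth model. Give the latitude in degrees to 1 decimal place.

Mercator areal scale is sec²φ, so apparent-area ratio = sec²φ₁ / sec²φ₂ = cos²φ₂ / cos²φ₁.
cos²φ₂ / cos²φ₁ = 3.26  ⇒  cos φ₁ = cos 40.4° / √3.26 = 0.7615/1.806 = 0.4218.
φ₁ = arccos(0.4218) ≈ 65.1°.

65.1°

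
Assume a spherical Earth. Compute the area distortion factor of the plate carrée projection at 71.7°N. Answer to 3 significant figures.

For the equirectangular projection with φ₀ = 0 (plate carrée), h = 1 along meridians and k = sec φ along parallels.
Areal scale = h·k = 1 × sec φ; at 71.7°, h = 1.000, k = 3.185, so h·k = 3.185.

3.18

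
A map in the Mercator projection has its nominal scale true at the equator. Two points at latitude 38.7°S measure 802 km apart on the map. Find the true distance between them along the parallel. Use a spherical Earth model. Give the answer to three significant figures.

626 km

For Mercator, h = k = sec φ (a conformal cylindrical projection has a single point scale, 1/cos φ).
Along the parallel at 38.7°, map distances are exaggerated by k = sec 38.7° = 1.281.
True distance = 802 / 1.281 = 802 × cos 38.7° ≈ 626 km.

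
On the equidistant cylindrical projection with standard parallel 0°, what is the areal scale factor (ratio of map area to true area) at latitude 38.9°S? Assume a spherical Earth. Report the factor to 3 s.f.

In the plate carrée (x = Rλ, y = Rφ), meridians are true-scale (h = 1) and parallels are stretched by k = sec φ.
Areal scale = h·k = 1 × sec φ; at 38.9°, h = 1.000, k = 1.285, so h·k = 1.285.

1.28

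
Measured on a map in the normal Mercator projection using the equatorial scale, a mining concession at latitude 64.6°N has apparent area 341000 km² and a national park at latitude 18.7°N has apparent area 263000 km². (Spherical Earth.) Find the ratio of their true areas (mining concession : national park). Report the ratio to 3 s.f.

0.266

Mercator's areal exaggeration is sec²φ; hence true area = (apparent area) · cos²φ.
True area of mining concession: 341000 × cos²(64.6°) = 341000 × 0.1840 = 62740 km².
True area of national park: 263000 × cos²(18.7°) = 263000 × 0.8972 = 236000 km².
Ratio = 62740 / 236000 ≈ 0.266.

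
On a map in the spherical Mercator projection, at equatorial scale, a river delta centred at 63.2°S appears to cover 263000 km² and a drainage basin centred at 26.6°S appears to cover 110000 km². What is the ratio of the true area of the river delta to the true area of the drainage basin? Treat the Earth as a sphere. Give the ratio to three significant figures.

0.608

Since Mercator area scale is 1/cos²φ, the true area equals the apparent area multiplied by cos²φ.
True area of river delta: 263000 × cos²(63.2°) = 263000 × 0.2033 = 53470 km².
True area of drainage basin: 110000 × cos²(26.6°) = 110000 × 0.7995 = 87950 km².
Ratio = 53470 / 87950 ≈ 0.608.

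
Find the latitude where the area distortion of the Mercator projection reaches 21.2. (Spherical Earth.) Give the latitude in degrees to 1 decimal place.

Mercator areal scale is sec²φ.
sec²φ = 21.2  ⇒  cos²φ = 0.04717  ⇒  cos φ = 0.2172.
φ = arccos(0.2172) ≈ 77.5°.

77.5°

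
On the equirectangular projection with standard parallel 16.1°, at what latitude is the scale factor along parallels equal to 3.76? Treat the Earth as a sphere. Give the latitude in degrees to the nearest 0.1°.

75.2°

In the equirectangular projection with standard parallel φ₀ = 16.1° (x = Rλ cos φ₀, y = Rφ), meridians are true-scale (h = 1) and the parallel scale is k = cos φ₀ / cos φ.
k = cos φ₀ / cos φ = 3.76  ⇒  cos φ = cos 16.1° / 3.76 = 0.2555.
φ = arccos(0.2555) ≈ 75.2°.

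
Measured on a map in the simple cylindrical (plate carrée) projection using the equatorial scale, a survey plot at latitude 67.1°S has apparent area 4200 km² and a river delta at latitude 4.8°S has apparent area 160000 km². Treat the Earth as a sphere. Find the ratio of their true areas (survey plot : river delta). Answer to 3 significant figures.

On the plate carrée, areal scale = h·k = 1 × sec φ, so true area = apparent × cos φ.
True area of survey plot: 4200 × cos(67.1°) = 4200 × 0.3891 = 1634 km².
True area of river delta: 160000 × cos(4.8°) = 160000 × 0.9965 = 159400 km².
Ratio = 1634 / 159400 ≈ 0.0103.

0.0103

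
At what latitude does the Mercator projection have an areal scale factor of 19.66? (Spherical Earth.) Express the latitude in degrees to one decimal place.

Mercator areal scale is sec²φ.
sec²φ = 19.66  ⇒  cos²φ = 0.05086  ⇒  cos φ = 0.2255.
φ = arccos(0.2255) ≈ 77.0°.

77.0°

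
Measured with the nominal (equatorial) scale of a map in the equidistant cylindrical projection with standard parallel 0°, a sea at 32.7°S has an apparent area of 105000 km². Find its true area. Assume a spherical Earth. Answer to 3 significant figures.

For the equirectangular projection with φ₀ = 0 (plate carrée), h = 1 along meridians and k = sec φ along parallels.
Areal scale = h·k = 1 × sec φ; at 32.7°, h = 1.000, k = 1.188, so h·k = 1.188.
True area = apparent / (areal scale) = 105000 / 1.188 ≈ 88400 km².

88400 km²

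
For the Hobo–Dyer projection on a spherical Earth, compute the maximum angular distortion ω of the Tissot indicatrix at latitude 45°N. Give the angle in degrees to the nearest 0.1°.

Hobo–Dyer is a cylindrical equal-area projection with standard parallels at ±37.5°. For cylindrical equal-area with standard parallel φ₀, h = cos φ / cos φ₀ and k = cos φ₀ / cos φ, so h·k = 1.
At 45°: h = 0.8913, k = 1.122; principal scales a = 1.122, b = 0.8913.
sin(ω/2) = (a − b)/(a + b) = 0.2307/2.013 = 0.1146, so ω = 2 arcsin(0.1146) ≈ 13.2°.

13.2°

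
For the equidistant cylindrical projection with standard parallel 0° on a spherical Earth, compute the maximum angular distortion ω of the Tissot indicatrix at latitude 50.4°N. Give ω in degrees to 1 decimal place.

For the equirectangular projection with φ₀ = 0 (plate carrée), h = 1 along meridians and k = sec φ along parallels.
At 50.4°: h = 1.000, k = 1.569; principal scales a = 1.569, b = 1.000.
sin(ω/2) = (a − b)/(a + b) = 0.5688/2.569 = 0.2214, so ω = 2 arcsin(0.2214) ≈ 25.6°.

25.6°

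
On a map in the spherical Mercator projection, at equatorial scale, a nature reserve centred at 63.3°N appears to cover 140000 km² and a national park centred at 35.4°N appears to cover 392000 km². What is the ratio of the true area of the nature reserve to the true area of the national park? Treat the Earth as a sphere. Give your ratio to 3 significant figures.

0.109

Mercator's areal exaggeration is sec²φ; hence true area = (apparent area) · cos²φ.
True area of nature reserve: 140000 × cos²(63.3°) = 140000 × 0.2019 = 28260 km².
True area of national park: 392000 × cos²(35.4°) = 392000 × 0.6644 = 260500 km².
Ratio = 28260 / 260500 ≈ 0.109.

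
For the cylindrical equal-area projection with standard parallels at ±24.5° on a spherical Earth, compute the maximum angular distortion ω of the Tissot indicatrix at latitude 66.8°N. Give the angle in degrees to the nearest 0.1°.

For cylindrical equal-area with standard parallel φ₀, h = cos φ / cos φ₀ and k = cos φ₀ / cos φ, so h·k = 1.
At 66.8°: h = 0.4329, k = 2.310; principal scales a = 2.310, b = 0.4329.
sin(ω/2) = (a − b)/(a + b) = 1.877/2.743 = 0.6843, so ω = 2 arcsin(0.6843) ≈ 86.4°.

86.4°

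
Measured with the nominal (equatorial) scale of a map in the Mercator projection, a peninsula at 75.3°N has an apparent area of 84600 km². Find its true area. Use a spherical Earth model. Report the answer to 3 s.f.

Mercator is conformal, so the point scale is isotropic: h = k = sec φ = 1/cos φ.
Areal scale = k² = sec²φ = 1/cos²(75.3°) = 1/0.2538² = 15.53.
True area = apparent / (areal scale) = 84600 / 15.53 ≈ 5450 km².

5450 km²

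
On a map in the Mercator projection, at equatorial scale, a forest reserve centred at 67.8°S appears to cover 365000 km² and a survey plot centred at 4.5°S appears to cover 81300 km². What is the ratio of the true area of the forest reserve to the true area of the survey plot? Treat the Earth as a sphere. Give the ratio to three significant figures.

0.645

Mercator's areal exaggeration is sec²φ; hence true area = (apparent area) · cos²φ.
True area of forest reserve: 365000 × cos²(67.8°) = 365000 × 0.1428 = 52110 km².
True area of survey plot: 81300 × cos²(4.5°) = 81300 × 0.9938 = 80800 km².
Ratio = 52110 / 80800 ≈ 0.645.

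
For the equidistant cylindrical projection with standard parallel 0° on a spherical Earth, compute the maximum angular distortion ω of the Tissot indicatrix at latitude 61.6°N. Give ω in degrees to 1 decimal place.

41.6°

In the plate carrée (x = Rλ, y = Rφ), meridians are true-scale (h = 1) and parallels are stretched by k = sec φ.
At 61.6°: h = 1.000, k = 2.103; principal scales a = 2.103, b = 1.000.
sin(ω/2) = (a − b)/(a + b) = 1.103/3.103 = 0.3554, so ω = 2 arcsin(0.3554) ≈ 41.6°.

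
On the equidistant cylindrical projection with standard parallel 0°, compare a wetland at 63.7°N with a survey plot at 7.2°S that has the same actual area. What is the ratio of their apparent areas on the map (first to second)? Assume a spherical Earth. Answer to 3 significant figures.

2.24

Plate carrée maps x = Rλ, y = Rφ. The meridian scale is h = 1 and the parallel scale is k = 1/cos φ = sec φ.
Areal scale at 63.7°: h·k = 1.000 × 2.257 = 2.257.
Areal scale at 7.2°: h·k = 1.000 × 1.008 = 1.008.
Ratio = 2.257/1.008 ≈ 2.24.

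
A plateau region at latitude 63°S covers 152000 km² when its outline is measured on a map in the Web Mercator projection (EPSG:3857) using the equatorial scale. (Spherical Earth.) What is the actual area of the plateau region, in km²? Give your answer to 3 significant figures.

Mercator is conformal, so the point scale is isotropic: h = k = sec φ = 1/cos φ.
Areal scale = k² = sec²φ = 1/cos²(63°) = 1/0.4540² = 4.852.
True area = apparent / (areal scale) = 152000 / 4.852 ≈ 31300 km².

31300 km²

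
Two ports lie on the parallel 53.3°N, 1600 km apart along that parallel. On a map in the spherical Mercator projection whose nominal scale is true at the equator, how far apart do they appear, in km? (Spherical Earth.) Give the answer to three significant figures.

The Mercator projection is conformal; its linear scale factor is the same in every direction and equals sec φ = 1/cos φ.
Along the parallel, k = sec 53.3° = 1/0.5976 = 1.673.
Map distance = 1600 × 1.673 ≈ 2680 km.

2680 km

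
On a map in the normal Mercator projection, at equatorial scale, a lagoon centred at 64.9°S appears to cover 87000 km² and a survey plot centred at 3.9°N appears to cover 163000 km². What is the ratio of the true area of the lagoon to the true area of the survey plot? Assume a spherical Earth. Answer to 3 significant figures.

0.0965

Mercator's areal exaggeration is sec²φ; hence true area = (apparent area) · cos²φ.
True area of lagoon: 87000 × cos²(64.9°) = 87000 × 0.1799 = 15660 km².
True area of survey plot: 163000 × cos²(3.9°) = 163000 × 0.9954 = 162200 km².
Ratio = 15660 / 162200 ≈ 0.0965.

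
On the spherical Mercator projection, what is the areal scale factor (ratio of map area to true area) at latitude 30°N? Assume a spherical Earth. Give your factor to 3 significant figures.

For Mercator, h = k = sec φ (a conformal cylindrical projection has a single point scale, 1/cos φ).
Areal scale = k² = sec²φ = 1/cos²(30°) = 1/0.8660² = 1.333.

1.33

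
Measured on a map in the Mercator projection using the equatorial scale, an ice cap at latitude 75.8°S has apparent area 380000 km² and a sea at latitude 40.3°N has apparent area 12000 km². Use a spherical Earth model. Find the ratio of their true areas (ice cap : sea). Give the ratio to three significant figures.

3.28

On Mercator the areal scale is sec²φ, so true area = apparent × cos²φ.
True area of ice cap: 380000 × cos²(75.8°) = 380000 × 0.06018 = 22870 km².
True area of sea: 12000 × cos²(40.3°) = 12000 × 0.5817 = 6980 km².
Ratio = 22870 / 6980 ≈ 3.28.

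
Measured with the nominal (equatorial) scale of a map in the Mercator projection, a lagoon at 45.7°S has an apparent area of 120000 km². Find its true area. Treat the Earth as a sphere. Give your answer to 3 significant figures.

58500 km²

The Mercator projection is conformal; its linear scale factor is the same in every direction and equals sec φ = 1/cos φ.
Areal scale = k² = sec²φ = 1/cos²(45.7°) = 1/0.6984² = 2.050.
True area = apparent / (areal scale) = 120000 / 2.050 ≈ 58500 km².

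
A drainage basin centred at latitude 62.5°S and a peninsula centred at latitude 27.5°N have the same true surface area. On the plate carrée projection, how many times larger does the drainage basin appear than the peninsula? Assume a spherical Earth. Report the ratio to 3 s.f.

In the plate carrée (x = Rλ, y = Rφ), meridians are true-scale (h = 1) and parallels are stretched by k = sec φ.
Areal scale at 62.5°: h·k = 1.000 × 2.166 = 2.166.
Areal scale at 27.5°: h·k = 1.000 × 1.127 = 1.127.
Ratio = 2.166/1.127 ≈ 1.92.

1.92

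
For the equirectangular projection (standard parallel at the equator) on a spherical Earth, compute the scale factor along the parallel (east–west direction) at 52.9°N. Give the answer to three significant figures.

Plate carrée maps x = Rλ, y = Rφ. The meridian scale is h = 1 and the parallel scale is k = 1/cos φ = sec φ.
k = 1/cos 52.9° = 1/0.6032 = 1.658.

1.66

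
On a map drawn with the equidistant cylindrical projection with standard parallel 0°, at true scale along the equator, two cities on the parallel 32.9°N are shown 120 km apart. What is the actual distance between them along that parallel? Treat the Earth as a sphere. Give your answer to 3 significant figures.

101 km

For the equirectangular projection with φ₀ = 0 (plate carrée), h = 1 along meridians and k = sec φ along parallels.
Along the parallel at 32.9°, map distances are exaggerated by k = sec 32.9° = 1.191.
True distance = 120 / 1.191 = 120 × cos 32.9° ≈ 101 km.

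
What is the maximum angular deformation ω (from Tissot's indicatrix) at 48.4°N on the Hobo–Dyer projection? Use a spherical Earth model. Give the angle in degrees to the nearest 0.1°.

20.3°

The Hobo–Dyer projection is cylindrical equal-area with φ₀ = 37.5°. For cylindrical equal-area with standard parallel φ₀, h = cos φ / cos φ₀ and k = cos φ₀ / cos φ, so h·k = 1.
At 48.4°: h = 0.8369, k = 1.195; principal scales a = 1.195, b = 0.8369.
sin(ω/2) = (a − b)/(a + b) = 0.3581/2.032 = 0.1762, so ω = 2 arcsin(0.1762) ≈ 20.3°.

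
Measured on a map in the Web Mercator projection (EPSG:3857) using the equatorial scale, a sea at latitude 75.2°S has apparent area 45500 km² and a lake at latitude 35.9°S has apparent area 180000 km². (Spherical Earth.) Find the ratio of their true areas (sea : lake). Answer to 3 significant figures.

On Mercator the areal scale is sec²φ, so true area = apparent × cos²φ.
True area of sea: 45500 × cos²(75.2°) = 45500 × 0.06525 = 2969 km².
True area of lake: 180000 × cos²(35.9°) = 180000 × 0.6562 = 118100 km².
Ratio = 2969 / 118100 ≈ 0.0251.

0.0251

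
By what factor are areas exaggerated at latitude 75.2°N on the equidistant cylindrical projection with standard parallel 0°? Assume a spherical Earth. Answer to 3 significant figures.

For the equirectangular projection with φ₀ = 0 (plate carrée), h = 1 along meridians and k = sec φ along parallels.
Areal scale = h·k = 1 × sec φ; at 75.2°, h = 1.000, k = 3.915, so h·k = 3.915.

3.91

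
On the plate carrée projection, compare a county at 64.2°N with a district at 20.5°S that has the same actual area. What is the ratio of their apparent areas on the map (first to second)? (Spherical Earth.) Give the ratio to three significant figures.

2.15

For the equirectangular projection with φ₀ = 0 (plate carrée), h = 1 along meridians and k = sec φ along parallels.
Areal scale at 64.2°: h·k = 1.000 × 2.298 = 2.298.
Areal scale at 20.5°: h·k = 1.000 × 1.068 = 1.068.
Ratio = 2.298/1.068 ≈ 2.15.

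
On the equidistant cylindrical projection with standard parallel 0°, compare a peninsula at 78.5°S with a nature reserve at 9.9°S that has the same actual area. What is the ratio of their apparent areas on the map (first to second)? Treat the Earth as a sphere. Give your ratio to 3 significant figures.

4.94

Plate carrée maps x = Rλ, y = Rφ. The meridian scale is h = 1 and the parallel scale is k = 1/cos φ = sec φ.
Areal scale at 78.5°: h·k = 1.000 × 5.016 = 5.016.
Areal scale at 9.9°: h·k = 1.000 × 1.015 = 1.015.
Ratio = 5.016/1.015 ≈ 4.94.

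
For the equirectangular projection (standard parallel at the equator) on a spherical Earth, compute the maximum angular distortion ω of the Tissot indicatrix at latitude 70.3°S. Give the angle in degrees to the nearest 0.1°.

59.4°

In the plate carrée (x = Rλ, y = Rφ), meridians are true-scale (h = 1) and parallels are stretched by k = sec φ.
At 70.3°: h = 1.000, k = 2.967; principal scales a = 2.967, b = 1.000.
sin(ω/2) = (a − b)/(a + b) = 1.967/3.967 = 0.4958, so ω = 2 arcsin(0.4958) ≈ 59.4°.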